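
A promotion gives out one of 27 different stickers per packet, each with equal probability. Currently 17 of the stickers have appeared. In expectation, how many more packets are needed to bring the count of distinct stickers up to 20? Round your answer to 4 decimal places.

The wait to go from k to k+1 distinct stickers is geometric with mean 27/(27-k).
Sum over k = 17,...,19: E = 27/10 + 27/9 + 27/8 = 9.07500.

9.0750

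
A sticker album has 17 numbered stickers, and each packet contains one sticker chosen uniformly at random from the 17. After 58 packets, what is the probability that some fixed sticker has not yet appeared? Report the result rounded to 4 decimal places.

Each packet misses the fixed sticker with probability (17-1)/17 = 16/17, independently.
P(still missing after 58) = (16/17)^58 = 0.02971.

0.0297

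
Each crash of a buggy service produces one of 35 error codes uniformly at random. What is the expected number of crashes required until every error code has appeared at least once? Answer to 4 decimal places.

145.1373

After k distinct error codes have appeared, the next crash gives a new one with probability (35-k)/35, so the expected wait for the (k+1)-th is 35/(35-k).
E[T] = 35/35 + 35/34 + 35/33 + ... + 35/2 + 35/1 = 35·H_{35}.
H_{35} = 4.14678, so E[T] = 145.13735.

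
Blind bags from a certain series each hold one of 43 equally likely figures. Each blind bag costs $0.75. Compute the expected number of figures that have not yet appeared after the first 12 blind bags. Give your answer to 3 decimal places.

For each figure, P(unseen after 12) = (42/43)^12 = 0.7540.
By linearity of expectation, E[unseen] = 43·(42/43)^12 = 32.4219.

32.422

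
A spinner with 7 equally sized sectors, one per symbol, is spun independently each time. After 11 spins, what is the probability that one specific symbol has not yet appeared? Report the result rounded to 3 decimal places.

0.183

Each spin misses the fixed symbol with probability (7-1)/7 = 6/7, independently.
P(still missing after 11) = (6/7)^11 = 0.1835.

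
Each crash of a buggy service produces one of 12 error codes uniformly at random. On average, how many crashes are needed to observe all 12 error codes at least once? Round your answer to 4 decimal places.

The wait to go from k to k+1 distinct error codes is geometric with mean 12/(12-k).
E[T] = 12/12 + 12/11 + 12/10 + ... + 12/2 + 12/1 = 12·H_{12}.
H_{12} = 3.10321, so E[T] = 37.23853.

37.2385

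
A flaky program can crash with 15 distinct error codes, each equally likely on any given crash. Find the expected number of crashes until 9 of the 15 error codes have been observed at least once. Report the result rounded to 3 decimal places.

13.023

With k distinct error codes already seen, the next new one arrives after an expected 15/(15-k) crashes.
Sum over k = 0,...,8: E = 15/15 + 15/14 + 15/13 + ... + 15/8 + 15/7 = 13.0234.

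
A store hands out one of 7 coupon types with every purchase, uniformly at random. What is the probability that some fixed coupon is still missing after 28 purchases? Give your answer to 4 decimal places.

On each purchase the fixed coupon fails to appear with probability 6/7.
P(still missing after 28) = (6/7)^28 = 0.01335.

0.0134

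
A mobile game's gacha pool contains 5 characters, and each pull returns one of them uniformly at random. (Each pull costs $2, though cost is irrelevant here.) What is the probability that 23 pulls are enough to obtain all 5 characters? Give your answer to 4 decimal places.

0.9706

By inclusion–exclusion over which characters are missing,
P(all seen) = Σ_{j=0}^{5} (-1)^j C(5,j)((5-j)/5)^23
= 1.00000 - 0.02951 + 0.00008 - 0.00000 + 0.00000 - 0.00000
= 0.97056.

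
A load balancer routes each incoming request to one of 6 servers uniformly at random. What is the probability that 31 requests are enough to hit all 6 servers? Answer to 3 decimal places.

0.979

By inclusion–exclusion over which servers are missing,
P(all seen) = Σ_{j=0}^{6} (-1)^j C(6,j)((6-j)/6)^31
= 1.0000 - 0.0211 + 0.0001 - 0.0000 + 0.0000 - 0.0000 + 0.0000
= 0.9790.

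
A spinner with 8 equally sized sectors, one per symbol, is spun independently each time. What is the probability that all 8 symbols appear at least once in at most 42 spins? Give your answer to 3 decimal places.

By inclusion–exclusion over which symbols are missing,
P(all seen) = Σ_{j=0}^{8} (-1)^j C(8,j)((8-j)/8)^42
= 1.0000 - 0.0293 + 0.0002 - 0.0000 + 0.0000 - 0.0000 + 0.0000 - 0.0000 + 0.0000
= 0.9708.

0.971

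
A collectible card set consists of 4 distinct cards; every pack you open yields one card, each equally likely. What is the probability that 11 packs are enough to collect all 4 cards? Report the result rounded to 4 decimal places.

By inclusion–exclusion over which cards are missing,
P(all seen) = Σ_{j=0}^{4} (-1)^j C(4,j)((4-j)/4)^11
= 1.00000 - 0.16894 + 0.00293 - 0.00000 + 0.00000
= 0.83399.

0.8340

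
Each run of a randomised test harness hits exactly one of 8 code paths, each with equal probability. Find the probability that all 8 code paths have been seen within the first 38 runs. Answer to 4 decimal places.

0.9505

Let A_i be the event that code path i is missing after 38 runs. By inclusion–exclusion on the A_i,
P(all seen) = Σ_{j=0}^{8} (-1)^j C(8,j)((8-j)/8)^38
= 1.00000 - 0.05005 + 0.00050 - 0.00000 + 0.00000 - 0.00000 + 0.00000 - 0.00000 + 0.00000
= 0.95045.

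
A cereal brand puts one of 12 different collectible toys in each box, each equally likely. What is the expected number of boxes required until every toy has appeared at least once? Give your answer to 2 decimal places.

37.24

After k distinct toys have appeared, the next box gives a new one with probability (12-k)/12, so the expected wait for the (k+1)-th is 12/(12-k).
E[T] = 12/12 + 12/11 + 12/10 + ... + 12/2 + 12/1 = 12·H_{12}.
H_{12} = 3.103, so E[T] = 37.239.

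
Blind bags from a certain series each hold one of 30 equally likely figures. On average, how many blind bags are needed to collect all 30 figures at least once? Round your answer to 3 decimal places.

Split into phases: going from k distinct to k+1 distinct takes on average 30/(30-k) blind bags.
E[T] = 30/30 + 30/29 + 30/28 + ... + 30/2 + 30/1 = 30·H_{30}.
H_{30} = 3.9950, so E[T] = 119.8496.

119.850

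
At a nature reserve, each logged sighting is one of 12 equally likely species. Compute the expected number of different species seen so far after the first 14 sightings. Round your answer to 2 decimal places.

8.45

For each species, P(seen in 14 sightings) = 1 - (11/12)^14 = 0.704.
By linearity of expectation, E[distinct seen] = 12·(1 - (11/12)^14) = 8.451.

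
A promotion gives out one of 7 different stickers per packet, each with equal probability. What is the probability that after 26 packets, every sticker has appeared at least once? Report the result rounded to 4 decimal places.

By inclusion–exclusion over which stickers are missing,
P(all seen) = Σ_{j=0}^{7} (-1)^j C(7,j)((7-j)/7)^26
= 1.00000 - 0.12720 + 0.00333 - 0.00002 + 0.00000 - 0.00000 + 0.00000 - 0.00000
= 0.87612.

0.8761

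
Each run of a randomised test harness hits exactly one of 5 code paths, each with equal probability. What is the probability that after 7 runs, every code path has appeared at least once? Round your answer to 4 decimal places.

0.2150

By inclusion–exclusion over which code paths are missing,
P(all seen) = Σ_{j=0}^{5} (-1)^j C(5,j)((5-j)/5)^7
= 1.00000 - 1.04858 + 0.27994 - 0.01638 + 0.00006 - 0.00000
= 0.21504.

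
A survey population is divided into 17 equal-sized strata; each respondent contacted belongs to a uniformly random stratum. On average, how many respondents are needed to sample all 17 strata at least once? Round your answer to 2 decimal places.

58.47

Split into phases: going from k distinct to k+1 distinct takes on average 17/(17-k) respondents.
E[T] = 17/17 + 17/16 + 17/15 + ... + 17/2 + 17/1 = 17·H_{17}.
H_{17} = 3.440, so E[T] = 58.472.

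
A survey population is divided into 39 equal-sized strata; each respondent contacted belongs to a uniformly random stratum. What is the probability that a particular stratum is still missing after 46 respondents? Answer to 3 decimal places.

0.303

On each respondent the fixed stratum fails to appear with probability 38/39.
P(still missing after 46) = (38/39)^46 = 0.3027.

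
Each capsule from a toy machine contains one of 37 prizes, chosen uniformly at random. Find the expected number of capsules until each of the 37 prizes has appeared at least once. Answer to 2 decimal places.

After k distinct prizes have appeared, the next capsule gives a new one with probability (37-k)/37, so the expected wait for the (k+1)-th is 37/(37-k).
E[T] = 37/37 + 37/36 + 37/35 + ... + 37/2 + 37/1 = 37·H_{37}.
H_{37} = 4.202, so E[T] = 155.459.

155.46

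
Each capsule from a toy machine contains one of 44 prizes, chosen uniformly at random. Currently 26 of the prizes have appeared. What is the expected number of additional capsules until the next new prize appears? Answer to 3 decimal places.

The number of capsules until the next new prize is geometric with success probability 18/44, so its mean is 44/18.
E = 44/18 = 2.4444.

2.444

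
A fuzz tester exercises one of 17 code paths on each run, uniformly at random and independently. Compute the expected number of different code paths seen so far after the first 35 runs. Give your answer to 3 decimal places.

14.963

For each code path, P(seen in 35 runs) = 1 - (16/17)^35 = 0.8802.
By linearity of expectation, E[distinct seen] = 17·(1 - (16/17)^35) = 14.9633.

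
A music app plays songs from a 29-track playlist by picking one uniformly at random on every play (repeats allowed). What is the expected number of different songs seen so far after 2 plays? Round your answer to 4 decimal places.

For each song, P(seen in 2 plays) = 1 - (28/29)^2 = 0.06778.
By linearity of expectation, E[distinct seen] = 29·(1 - (28/29)^2) = 1.96552.

1.9655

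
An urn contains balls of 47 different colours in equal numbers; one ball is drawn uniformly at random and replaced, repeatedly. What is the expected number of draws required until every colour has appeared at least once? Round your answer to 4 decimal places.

The wait to go from k to k+1 distinct colours is geometric with mean 47/(47-k).
E[T] = 47/47 + 47/46 + 47/45 + ... + 47/2 + 47/1 = 47·H_{47}.
H_{47} = 4.43796, so E[T] = 208.58430.

208.5843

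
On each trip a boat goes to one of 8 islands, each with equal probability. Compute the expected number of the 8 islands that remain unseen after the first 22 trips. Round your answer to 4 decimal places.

For each island, P(unseen after 22) = (7/8)^22 = 0.05299.
By linearity of expectation, E[unseen] = 8·(7/8)^22 = 0.42390.

0.4239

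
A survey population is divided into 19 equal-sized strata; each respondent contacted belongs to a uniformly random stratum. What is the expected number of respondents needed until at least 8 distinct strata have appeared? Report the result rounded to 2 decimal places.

With k distinct strata already seen, the next new one arrives after an expected 19/(19-k) respondents.
Sum over k = 0,...,7: E = 19/19 + 19/18 + 19/17 + ... + 19/13 + 19/12 = 10.029.

10.03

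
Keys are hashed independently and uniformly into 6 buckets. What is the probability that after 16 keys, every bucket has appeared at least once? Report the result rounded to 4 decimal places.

0.6980

Let A_i be the event that bucket i is missing after 16 keys. By inclusion–exclusion on the A_i,
P(all seen) = Σ_{j=0}^{6} (-1)^j C(6,j)((6-j)/6)^16
= 1.00000 - 0.32453 + 0.02284 - 0.00031 + 0.00000 - 0.00000 + 0.00000
= 0.69800.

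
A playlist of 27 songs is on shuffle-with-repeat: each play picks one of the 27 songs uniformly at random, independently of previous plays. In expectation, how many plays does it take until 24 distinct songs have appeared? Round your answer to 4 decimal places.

55.5693

With k distinct songs already seen, the next new one arrives after an expected 27/(27-k) plays.
Sum over k = 0,...,23: E = 27/27 + 27/26 + 27/25 + ... + 27/5 + 27/4 = 55.56933.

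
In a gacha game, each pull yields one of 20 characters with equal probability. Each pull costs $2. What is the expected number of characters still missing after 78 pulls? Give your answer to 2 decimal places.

0.37

For each character, P(unseen after 78) = (19/20)^78 = 0.018.
By linearity of expectation, E[unseen] = 20·(19/20)^78 = 0.366.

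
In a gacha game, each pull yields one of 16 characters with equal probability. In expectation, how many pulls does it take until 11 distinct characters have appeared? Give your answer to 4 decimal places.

Going from k to k+1 distinct takes a geometric number of pulls with mean 16/(16-k).
Sum over k = 0,...,10: E = 16/16 + 16/15 + 16/14 + ... + 16/7 + 16/6 = 17.55833.

17.5583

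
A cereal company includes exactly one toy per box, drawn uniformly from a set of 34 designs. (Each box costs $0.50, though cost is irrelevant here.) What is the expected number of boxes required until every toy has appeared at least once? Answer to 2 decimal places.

140.02

Split into phases: going from k distinct to k+1 distinct takes on average 34/(34-k) boxes.
E[T] = 34/34 + 34/33 + 34/32 + ... + 34/2 + 34/1 = 34·H_{34}.
H_{34} = 4.118, so E[T] = 140.019.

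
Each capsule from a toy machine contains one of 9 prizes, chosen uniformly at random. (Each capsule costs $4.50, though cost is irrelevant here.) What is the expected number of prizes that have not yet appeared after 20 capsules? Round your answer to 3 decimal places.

For each prize, P(unseen after 20) = (8/9)^20 = 0.0948.
By linearity of expectation, E[unseen] = 9·(8/9)^20 = 0.8535.

0.853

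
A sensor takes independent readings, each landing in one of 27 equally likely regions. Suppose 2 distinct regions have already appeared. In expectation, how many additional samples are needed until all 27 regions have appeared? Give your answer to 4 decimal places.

103.0309

The wait to go from k to k+1 distinct regions is geometric with mean 27/(27-k).
Sum over k = 2,...,26: E = 27/25 + 27/24 + 27/23 + ... + 27/2 + 27/1 = 103.03087.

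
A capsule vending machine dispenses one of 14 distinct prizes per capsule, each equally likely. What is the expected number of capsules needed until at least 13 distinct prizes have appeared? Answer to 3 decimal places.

With k distinct prizes already seen, the next new one arrives after an expected 14/(14-k) capsules.
Sum over k = 0,...,12: E = 14/14 + 14/13 + 14/12 + ... + 14/3 + 14/2 = 31.5219.

31.522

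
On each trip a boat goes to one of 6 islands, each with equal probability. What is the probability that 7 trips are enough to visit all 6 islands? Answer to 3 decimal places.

0.054

Let A_i be the event that island i is missing after 7 trips. By inclusion–exclusion on the A_i,
P(all seen) = Σ_{j=0}^{6} (-1)^j C(6,j)((6-j)/6)^7
= 1.0000 - 1.6745 + 0.8779 - 0.1563 + 0.0069 - 0.0000 + 0.0000
= 0.0540.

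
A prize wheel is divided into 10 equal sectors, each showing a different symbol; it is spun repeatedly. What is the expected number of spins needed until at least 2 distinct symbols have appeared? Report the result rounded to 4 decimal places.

Going from k to k+1 distinct takes a geometric number of spins with mean 10/(10-k).
Sum over k = 0,...,1: E = 10/10 + 10/9 = 2.11111.

2.1111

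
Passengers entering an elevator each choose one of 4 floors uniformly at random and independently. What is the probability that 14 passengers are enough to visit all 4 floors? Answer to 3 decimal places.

0.929

By inclusion–exclusion over which floors are missing,
P(all seen) = Σ_{j=0}^{4} (-1)^j C(4,j)((4-j)/4)^14
= 1.0000 - 0.0713 + 0.0004 - 0.0000 + 0.0000
= 0.9291.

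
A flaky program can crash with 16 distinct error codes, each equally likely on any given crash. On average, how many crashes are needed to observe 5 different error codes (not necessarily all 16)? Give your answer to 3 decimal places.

With k distinct error codes already seen, the next new one arrives after an expected 16/(16-k) crashes.
Sum over k = 0,...,4: E = 16/16 + 16/15 + 16/14 + 16/13 + 16/12 = 5.7736.

5.774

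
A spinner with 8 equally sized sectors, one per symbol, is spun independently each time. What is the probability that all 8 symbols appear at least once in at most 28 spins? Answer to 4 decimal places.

By inclusion–exclusion over which symbols are missing,
P(all seen) = Σ_{j=0}^{8} (-1)^j C(8,j)((8-j)/8)^28
= 1.00000 - 0.19025 + 0.00889 - 0.00011 + 0.00000 - 0.00000 + 0.00000 - 0.00000 + 0.00000
= 0.81854.

0.8185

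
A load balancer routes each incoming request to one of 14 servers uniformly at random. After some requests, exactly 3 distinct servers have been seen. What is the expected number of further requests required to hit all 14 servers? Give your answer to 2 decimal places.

42.28

From k distinct to k+1 distinct takes on average 14/(14-k) requests.
Sum over k = 3,...,13: E = 14/11 + 14/10 + 14/9 + ... + 14/2 + 14/1 = 42.278.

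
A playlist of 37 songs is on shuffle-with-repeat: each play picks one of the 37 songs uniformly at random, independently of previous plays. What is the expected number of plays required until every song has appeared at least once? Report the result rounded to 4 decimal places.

155.4587

Split into phases: going from k distinct to k+1 distinct takes on average 37/(37-k) plays.
E[T] = 37/37 + 37/36 + 37/35 + ... + 37/2 + 37/1 = 37·H_{37}.
H_{37} = 4.20159, so E[T] = 155.45869.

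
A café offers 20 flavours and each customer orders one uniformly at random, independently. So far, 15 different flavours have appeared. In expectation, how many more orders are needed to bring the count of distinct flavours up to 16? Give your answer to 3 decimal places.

4.000

The wait to go from k to k+1 distinct flavours is geometric with mean 20/(20-k).
Only the k = 15 term is needed: E = 20/5 = 4.0000.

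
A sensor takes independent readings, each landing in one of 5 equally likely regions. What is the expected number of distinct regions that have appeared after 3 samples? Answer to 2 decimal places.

For each region, P(seen in 3 samples) = 1 - (4/5)^3 = 0.488.
By linearity of expectation, E[distinct seen] = 5·(1 - (4/5)^3) = 2.440.

2.44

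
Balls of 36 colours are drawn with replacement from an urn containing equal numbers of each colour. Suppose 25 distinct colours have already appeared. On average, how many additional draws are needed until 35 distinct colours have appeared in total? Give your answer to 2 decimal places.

From k distinct to k+1 distinct takes on average 36/(36-k) draws.
Sum over k = 25,...,34: E = 36/11 + 36/10 + 36/9 + ... + 36/3 + 36/2 = 72.716.

72.72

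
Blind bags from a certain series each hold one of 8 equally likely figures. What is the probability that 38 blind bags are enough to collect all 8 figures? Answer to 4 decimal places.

Let A_i be the event that figure i is missing after 38 blind bags. By inclusion–exclusion on the A_i,
P(all seen) = Σ_{j=0}^{8} (-1)^j C(8,j)((8-j)/8)^38
= 1.00000 - 0.05005 + 0.00050 - 0.00000 + 0.00000 - 0.00000 + 0.00000 - 0.00000 + 0.00000
= 0.95045.

0.9505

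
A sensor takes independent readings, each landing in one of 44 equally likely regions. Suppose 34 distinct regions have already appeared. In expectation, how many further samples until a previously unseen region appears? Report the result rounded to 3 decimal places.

The number of samples until the next new region is geometric with success probability 10/44, so its mean is 44/10.
E = 44/10 = 4.4000.

4.400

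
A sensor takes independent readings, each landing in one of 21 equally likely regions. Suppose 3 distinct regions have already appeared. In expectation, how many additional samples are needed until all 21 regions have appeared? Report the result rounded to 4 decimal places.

With k distinct regions already seen, the next new one takes an expected 21/(21-k) samples.
Sum over k = 3,...,20: E = 21/18 + 21/17 + 21/16 + ... + 21/2 + 21/1 = 73.39727.

73.3973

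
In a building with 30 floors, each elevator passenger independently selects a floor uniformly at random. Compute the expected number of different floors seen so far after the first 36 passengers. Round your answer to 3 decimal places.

21.147

For each floor, P(seen in 36 passengers) = 1 - (29/30)^36 = 0.7049.
By linearity of expectation, E[distinct seen] = 30·(1 - (29/30)^36) = 21.1471.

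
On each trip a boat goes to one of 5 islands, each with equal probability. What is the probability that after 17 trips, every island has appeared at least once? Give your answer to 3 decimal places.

0.889

Let A_i be the event that island i is missing after 17 trips. By inclusion–exclusion on the A_i,
P(all seen) = Σ_{j=0}^{5} (-1)^j C(5,j)((5-j)/5)^17
= 1.0000 - 0.1126 + 0.0017 - 0.0000 + 0.0000 - 0.0000
= 0.8891.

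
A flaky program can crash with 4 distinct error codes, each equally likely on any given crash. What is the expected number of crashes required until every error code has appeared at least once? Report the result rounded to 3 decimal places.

The wait to go from k to k+1 distinct error codes is geometric with mean 4/(4-k).
E[T] = 4/4 + 4/3 + 4/2 + 4/1 = 4·H_{4}.
H_{4} = 2.0833, so E[T] = 8.3333.

8.333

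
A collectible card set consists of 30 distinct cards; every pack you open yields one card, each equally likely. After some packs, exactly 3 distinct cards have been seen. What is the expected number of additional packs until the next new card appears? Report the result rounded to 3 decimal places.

The number of packs until the next new card is geometric with success probability 27/30, so its mean is 30/27.
E = 30/27 = 1.1111.

1.111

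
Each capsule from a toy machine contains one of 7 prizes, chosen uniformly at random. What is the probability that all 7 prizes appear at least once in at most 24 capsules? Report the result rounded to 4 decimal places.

0.8334

Let A_i be the event that prize i is missing after 24 capsules. By inclusion–exclusion on the A_i,
P(all seen) = Σ_{j=0}^{7} (-1)^j C(7,j)((7-j)/7)^24
= 1.00000 - 0.17313 + 0.00653 - 0.00005 + 0.00000 - 0.00000 + 0.00000 - 0.00000
= 0.83335.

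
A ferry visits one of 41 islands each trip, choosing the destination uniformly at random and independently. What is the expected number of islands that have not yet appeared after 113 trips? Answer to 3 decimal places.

2.518

For each island, P(unseen after 113) = (40/41)^113 = 0.0614.
By linearity of expectation, E[unseen] = 41·(40/41)^113 = 2.5176.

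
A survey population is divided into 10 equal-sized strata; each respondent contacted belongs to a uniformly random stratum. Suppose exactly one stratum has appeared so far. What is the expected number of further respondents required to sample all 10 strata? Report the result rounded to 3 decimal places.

The wait to go from k to k+1 distinct strata is geometric with mean 10/(10-k).
Sum over k = 1,...,9: E = 10/9 + 10/8 + 10/7 + ... + 10/2 + 10/1 = 28.2897.

28.290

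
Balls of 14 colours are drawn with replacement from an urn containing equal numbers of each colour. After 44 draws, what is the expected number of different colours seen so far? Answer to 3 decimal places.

13.463

For each colour, P(seen in 44 draws) = 1 - (13/14)^44 = 0.9616.
By linearity of expectation, E[distinct seen] = 14·(1 - (13/14)^44) = 13.4630.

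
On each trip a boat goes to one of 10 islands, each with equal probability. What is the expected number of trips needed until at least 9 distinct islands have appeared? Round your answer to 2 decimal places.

19.29

Going from k to k+1 distinct takes a geometric number of trips with mean 10/(10-k).
Sum over k = 0,...,8: E = 10/10 + 10/9 + 10/8 + ... + 10/3 + 10/2 = 19.290.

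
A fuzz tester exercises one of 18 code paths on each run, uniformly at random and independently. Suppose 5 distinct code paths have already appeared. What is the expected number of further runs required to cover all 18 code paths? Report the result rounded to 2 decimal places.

From k distinct to k+1 distinct takes on average 18/(18-k) runs.
Sum over k = 5,...,17: E = 18/13 + 18/12 + 18/11 + ... + 18/2 + 18/1 = 57.242.

57.24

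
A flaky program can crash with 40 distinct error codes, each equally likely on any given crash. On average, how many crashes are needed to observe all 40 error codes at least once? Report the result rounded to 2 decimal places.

171.14

Split into phases: going from k distinct to k+1 distinct takes on average 40/(40-k) crashes.
E[T] = 40/40 + 40/39 + 40/38 + ... + 40/2 + 40/1 = 40·H_{40}.
H_{40} = 4.279, so E[T] = 171.142.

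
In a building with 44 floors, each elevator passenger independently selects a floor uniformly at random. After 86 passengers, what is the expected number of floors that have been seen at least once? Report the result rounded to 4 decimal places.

37.9073

For each floor, P(seen in 86 passengers) = 1 - (43/44)^86 = 0.86153.
By linearity of expectation, E[distinct seen] = 44·(1 - (43/44)^86) = 37.90730.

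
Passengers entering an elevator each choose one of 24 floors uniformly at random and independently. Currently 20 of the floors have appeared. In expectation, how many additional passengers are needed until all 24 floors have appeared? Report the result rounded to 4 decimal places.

With k distinct floors already seen, the next new one takes an expected 24/(24-k) passengers.
Sum over k = 20,...,23: E = 24/4 + 24/3 + 24/2 + 24/1 = 50.00000.

50.0000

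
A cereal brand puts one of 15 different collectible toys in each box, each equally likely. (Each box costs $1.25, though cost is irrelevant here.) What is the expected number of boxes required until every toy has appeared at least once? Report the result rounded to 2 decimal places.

49.77

Split into phases: going from k distinct to k+1 distinct takes on average 15/(15-k) boxes.
E[T] = 15/15 + 15/14 + 15/13 + ... + 15/2 + 15/1 = 15·H_{15}.
H_{15} = 3.318, so E[T] = 49.773.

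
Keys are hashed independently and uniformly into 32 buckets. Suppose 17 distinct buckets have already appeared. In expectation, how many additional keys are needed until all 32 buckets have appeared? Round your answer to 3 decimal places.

From k distinct to k+1 distinct takes on average 32/(32-k) keys.
Sum over k = 17,...,31: E = 32/15 + 32/14 + 32/13 + ... + 32/2 + 32/1 = 106.1833.

106.183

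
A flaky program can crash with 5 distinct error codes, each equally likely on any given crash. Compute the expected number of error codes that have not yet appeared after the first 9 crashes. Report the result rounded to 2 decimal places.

0.67

For each error code, P(unseen after 9) = (4/5)^9 = 0.134.
By linearity of expectation, E[unseen] = 5·(4/5)^9 = 0.671.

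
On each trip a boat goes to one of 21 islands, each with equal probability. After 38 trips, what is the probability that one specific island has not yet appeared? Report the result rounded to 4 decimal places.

On each trip the fixed island fails to appear with probability 20/21.
P(still missing after 38) = (20/21)^38 = 0.15661.

0.1566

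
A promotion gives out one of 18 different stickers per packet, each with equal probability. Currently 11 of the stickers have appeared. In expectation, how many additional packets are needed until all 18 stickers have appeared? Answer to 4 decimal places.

46.6714

From k distinct to k+1 distinct takes on average 18/(18-k) packets.
Sum over k = 11,...,17: E = 18/7 + 18/6 + 18/5 + ... + 18/2 + 18/1 = 46.67143.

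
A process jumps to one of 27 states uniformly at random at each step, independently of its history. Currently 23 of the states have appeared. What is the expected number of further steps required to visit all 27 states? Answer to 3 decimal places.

From k distinct to k+1 distinct takes on average 27/(27-k) steps.
Sum over k = 23,...,26: E = 27/4 + 27/3 + 27/2 + 27/1 = 56.2500.

56.250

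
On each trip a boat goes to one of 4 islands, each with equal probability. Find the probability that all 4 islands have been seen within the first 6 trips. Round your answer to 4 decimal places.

0.3809

By inclusion–exclusion over which islands are missing,
P(all seen) = Σ_{j=0}^{4} (-1)^j C(4,j)((4-j)/4)^6
= 1.00000 - 0.71191 + 0.09375 - 0.00098 + 0.00000
= 0.38086.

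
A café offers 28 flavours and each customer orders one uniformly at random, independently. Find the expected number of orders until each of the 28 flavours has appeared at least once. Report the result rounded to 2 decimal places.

Split into phases: going from k distinct to k+1 distinct takes on average 28/(28-k) orders.
E[T] = 28/28 + 28/27 + 28/26 + ... + 28/2 + 28/1 = 28·H_{28}.
H_{28} = 3.927, so E[T] = 109.961.

109.96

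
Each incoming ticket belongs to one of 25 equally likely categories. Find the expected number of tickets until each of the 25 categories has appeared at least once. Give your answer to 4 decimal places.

95.3990

The wait to go from k to k+1 distinct categories is geometric with mean 25/(25-k).
E[T] = 25/25 + 25/24 + 25/23 + ... + 25/2 + 25/1 = 25·H_{25}.
H_{25} = 3.81596, so E[T] = 95.39895.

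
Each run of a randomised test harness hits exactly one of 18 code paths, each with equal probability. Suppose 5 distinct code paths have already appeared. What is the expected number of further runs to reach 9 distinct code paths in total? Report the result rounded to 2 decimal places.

6.32

From k distinct to k+1 distinct takes on average 18/(18-k) runs.
Sum over k = 5,...,8: E = 18/13 + 18/12 + 18/11 + 18/10 = 6.321.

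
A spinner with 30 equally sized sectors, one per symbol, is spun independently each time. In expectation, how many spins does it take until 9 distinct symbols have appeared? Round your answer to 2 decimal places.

10.49

With k distinct symbols already seen, the next new one arrives after an expected 30/(30-k) spins.
Sum over k = 0,...,8: E = 30/30 + 30/29 + 30/28 + ... + 30/23 + 30/22 = 10.489.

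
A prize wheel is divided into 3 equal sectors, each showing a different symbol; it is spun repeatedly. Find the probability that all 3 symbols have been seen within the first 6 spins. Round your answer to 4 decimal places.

0.7407

Let A_i be the event that symbol i is missing after 6 spins. By inclusion–exclusion on the A_i,
P(all seen) = Σ_{j=0}^{3} (-1)^j C(3,j)((3-j)/3)^6
= 1.00000 - 0.26337 + 0.00412 - 0.00000
= 0.74074.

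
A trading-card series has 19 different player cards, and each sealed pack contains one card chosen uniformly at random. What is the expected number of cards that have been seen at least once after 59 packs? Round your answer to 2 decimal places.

18.22

For each card, P(seen in 59 packs) = 1 - (18/19)^59 = 0.959.
By linearity of expectation, E[distinct seen] = 19·(1 - (18/19)^59) = 18.218.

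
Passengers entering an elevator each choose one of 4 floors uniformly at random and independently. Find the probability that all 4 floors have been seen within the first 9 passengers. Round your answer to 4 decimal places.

By inclusion–exclusion over which floors are missing,
P(all seen) = Σ_{j=0}^{4} (-1)^j C(4,j)((4-j)/4)^9
= 1.00000 - 0.30034 + 0.01172 - 0.00002 + 0.00000
= 0.71136.

0.7114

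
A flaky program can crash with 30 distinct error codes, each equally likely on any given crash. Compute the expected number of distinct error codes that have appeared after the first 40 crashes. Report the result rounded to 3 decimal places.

For each error code, P(seen in 40 crashes) = 1 - (29/30)^40 = 0.7423.
By linearity of expectation, E[distinct seen] = 30·(1 - (29/30)^40) = 22.2698.

22.270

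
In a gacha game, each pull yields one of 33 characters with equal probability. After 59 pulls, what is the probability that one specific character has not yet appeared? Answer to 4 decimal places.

0.1628

On each pull the fixed character fails to appear with probability 32/33.
P(still missing after 59) = (32/33)^59 = 0.16275.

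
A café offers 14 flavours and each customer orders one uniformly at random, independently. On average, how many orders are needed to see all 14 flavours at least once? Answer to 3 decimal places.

Split into phases: going from k distinct to k+1 distinct takes on average 14/(14-k) orders.
E[T] = 14/14 + 14/13 + 14/12 + ... + 14/2 + 14/1 = 14·H_{14}.
H_{14} = 3.2516, so E[T] = 45.5219.

45.522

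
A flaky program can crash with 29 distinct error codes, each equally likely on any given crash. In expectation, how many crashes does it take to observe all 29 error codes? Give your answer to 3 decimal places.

114.888

Split into phases: going from k distinct to k+1 distinct takes on average 29/(29-k) crashes.
E[T] = 29/29 + 29/28 + 29/27 + ... + 29/2 + 29/1 = 29·H_{29}.
H_{29} = 3.9617, so E[T] = 114.8880.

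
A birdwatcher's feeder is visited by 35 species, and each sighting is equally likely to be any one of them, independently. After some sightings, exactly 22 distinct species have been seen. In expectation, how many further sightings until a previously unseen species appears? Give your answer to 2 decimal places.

The number of sightings until the next new species is geometric with success probability 13/35, so its mean is 35/13.
E = 35/13 = 2.692.

2.69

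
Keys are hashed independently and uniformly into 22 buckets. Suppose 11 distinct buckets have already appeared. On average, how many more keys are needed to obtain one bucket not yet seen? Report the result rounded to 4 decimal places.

Each key yields a new bucket with probability (22-11)/22 = 11/22, so the wait is geometric with mean 22/11.
E = 22/11 = 2.00000.

2.0000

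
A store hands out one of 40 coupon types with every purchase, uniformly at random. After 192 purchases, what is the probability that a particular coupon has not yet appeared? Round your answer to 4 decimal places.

0.0077

Each purchase misses the fixed coupon with probability (40-1)/40 = 39/40, independently.
P(still missing after 192) = (39/40)^192 = 0.00774.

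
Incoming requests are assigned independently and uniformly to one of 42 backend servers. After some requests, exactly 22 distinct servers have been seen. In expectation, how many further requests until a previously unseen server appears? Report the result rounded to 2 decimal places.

Each request yields a new server with probability (42-22)/42 = 20/42, so the wait is geometric with mean 42/20.
E = 42/20 = 2.100.

2.10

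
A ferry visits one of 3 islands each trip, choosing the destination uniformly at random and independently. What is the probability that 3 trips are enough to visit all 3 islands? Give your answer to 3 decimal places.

0.222

By inclusion–exclusion over which islands are missing,
P(all seen) = Σ_{j=0}^{3} (-1)^j C(3,j)((3-j)/3)^3
= 1.0000 - 0.8889 + 0.1111 - 0.0000
= 0.2222.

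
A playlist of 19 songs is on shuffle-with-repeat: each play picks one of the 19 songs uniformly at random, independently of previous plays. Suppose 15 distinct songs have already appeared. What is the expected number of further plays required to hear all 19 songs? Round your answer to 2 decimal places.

With k distinct songs already seen, the next new one takes an expected 19/(19-k) plays.
Sum over k = 15,...,18: E = 19/4 + 19/3 + 19/2 + 19/1 = 39.583.

39.58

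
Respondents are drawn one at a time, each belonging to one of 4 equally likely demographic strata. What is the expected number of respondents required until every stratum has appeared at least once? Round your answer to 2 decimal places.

8.33

Split into phases: going from k distinct to k+1 distinct takes on average 4/(4-k) respondents.
E[T] = 4/4 + 4/3 + 4/2 + 4/1 = 4·H_{4}.
H_{4} = 2.083, so E[T] = 8.333.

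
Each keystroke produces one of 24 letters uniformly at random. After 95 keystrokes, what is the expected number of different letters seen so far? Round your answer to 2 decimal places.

For each letter, P(seen in 95 keystrokes) = 1 - (23/24)^95 = 0.982.
By linearity of expectation, E[distinct seen] = 24·(1 - (23/24)^95) = 23.579.

23.58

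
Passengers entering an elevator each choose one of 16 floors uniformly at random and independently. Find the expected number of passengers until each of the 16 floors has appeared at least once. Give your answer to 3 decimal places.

The wait to go from k to k+1 distinct floors is geometric with mean 16/(16-k).
E[T] = 16/16 + 16/15 + 16/14 + ... + 16/2 + 16/1 = 16·H_{16}.
H_{16} = 3.3807, so E[T] = 54.0917.

54.092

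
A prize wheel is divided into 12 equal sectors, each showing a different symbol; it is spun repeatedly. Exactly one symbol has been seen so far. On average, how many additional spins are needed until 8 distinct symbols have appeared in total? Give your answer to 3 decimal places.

The wait to go from k to k+1 distinct symbols is geometric with mean 12/(12-k).
Sum over k = 1,...,7: E = 12/11 + 12/10 + 12/9 + ... + 12/6 + 12/5 = 11.2385.

11.239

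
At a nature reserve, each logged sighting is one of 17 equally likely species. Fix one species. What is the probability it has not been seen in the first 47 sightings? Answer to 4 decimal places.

Each sighting misses the fixed species with probability (17-1)/17 = 16/17, independently.
P(still missing after 47) = (16/17)^47 = 0.05788.

0.0579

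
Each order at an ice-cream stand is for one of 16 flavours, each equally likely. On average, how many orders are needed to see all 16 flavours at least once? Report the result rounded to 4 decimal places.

Split into phases: going from k distinct to k+1 distinct takes on average 16/(16-k) orders.
E[T] = 16/16 + 16/15 + 16/14 + ... + 16/2 + 16/1 = 16·H_{16}.
H_{16} = 3.38073, so E[T] = 54.09166.

54.0917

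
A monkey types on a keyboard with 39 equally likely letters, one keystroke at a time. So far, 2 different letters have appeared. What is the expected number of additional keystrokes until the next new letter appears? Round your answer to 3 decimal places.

The number of keystrokes until the next new letter is geometric with success probability 37/39, so its mean is 39/37.
E = 39/37 = 1.0541.

1.054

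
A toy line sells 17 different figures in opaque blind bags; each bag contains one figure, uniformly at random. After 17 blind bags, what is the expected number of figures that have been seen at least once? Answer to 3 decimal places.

For each figure, P(seen in 17 blind bags) = 1 - (16/17)^17 = 0.6432.
By linearity of expectation, E[distinct seen] = 17·(1 - (16/17)^17) = 10.9346.

10.935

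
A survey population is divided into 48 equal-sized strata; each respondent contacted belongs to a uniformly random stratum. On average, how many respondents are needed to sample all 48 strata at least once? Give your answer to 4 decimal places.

214.0223

The wait to go from k to k+1 distinct strata is geometric with mean 48/(48-k).
E[T] = 48/48 + 48/47 + 48/46 + ... + 48/2 + 48/1 = 48·H_{48}.
H_{48} = 4.45880, so E[T] = 214.02226.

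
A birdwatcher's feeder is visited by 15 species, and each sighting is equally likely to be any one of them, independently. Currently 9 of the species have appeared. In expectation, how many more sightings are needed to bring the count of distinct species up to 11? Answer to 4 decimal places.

5.5000

From k distinct to k+1 distinct takes on average 15/(15-k) sightings.
Sum over k = 9,...,10: E = 15/6 + 15/5 = 5.50000.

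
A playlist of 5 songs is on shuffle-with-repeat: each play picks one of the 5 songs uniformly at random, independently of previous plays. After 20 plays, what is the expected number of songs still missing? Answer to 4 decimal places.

For each song, P(unseen after 20) = (4/5)^20 = 0.01153.
By linearity of expectation, E[unseen] = 5·(4/5)^20 = 0.05765.

0.0576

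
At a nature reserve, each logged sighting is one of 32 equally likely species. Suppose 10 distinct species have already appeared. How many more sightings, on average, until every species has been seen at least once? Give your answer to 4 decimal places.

With k distinct species already seen, the next new one takes an expected 32/(32-k) sightings.
Sum over k = 10,...,31: E = 32/22 + 32/21 + 32/20 + ... + 32/2 + 32/1 = 118.10602.

118.1060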